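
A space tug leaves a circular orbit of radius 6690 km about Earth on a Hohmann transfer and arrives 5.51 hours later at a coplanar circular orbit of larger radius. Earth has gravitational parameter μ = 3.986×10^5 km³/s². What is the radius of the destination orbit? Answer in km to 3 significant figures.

r₂ = 43600 km

Transfer time t = 5.51 hours = 19836 s, and t = π√(a_t³/μ).
So a_t = (μ t²/π²)^(1/3) = (3.986×10^5 × (19836)² / π²)^(1/3) = 25141 km.
Since a_t = (r₁ + r₂)/2, r₂ = 2a_t − r₁ = 2×25141 − 6690 = 43592 km.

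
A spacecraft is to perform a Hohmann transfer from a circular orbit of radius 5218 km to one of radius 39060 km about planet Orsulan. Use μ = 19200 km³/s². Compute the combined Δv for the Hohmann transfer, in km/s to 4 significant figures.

The Hohmann ellipse has a_t = (r₁ + r₂)/2 = 22139 km.
At r₁ the circular-orbit speed is v₁ = √(μ/r₁) = 1.9182 km/s.
Transfer-orbit speed at r₁ (v² = μ(2/r − 1/a)): v_p = √[μ(2/r₁ − 1/a_t)] = 2.5479 km/s.
First burn Δv₁ = |v_p − v₁| = 0.6297 km/s.
At r₂, v₂ = √(μ/r₂) = 0.7011 km/s.
Transfer-orbit speed at r₂: v_a = √[μ(2/r₂ − 1/a_t)] = 0.3404 km/s.
Second burn Δv₂ = |v₂ − v_a| = 0.3607 km/s.
Δv = Δv₁ + Δv₂ = 0.6297 + 0.3607 = 0.9904 km/s.

Δv = 0.9904 km/s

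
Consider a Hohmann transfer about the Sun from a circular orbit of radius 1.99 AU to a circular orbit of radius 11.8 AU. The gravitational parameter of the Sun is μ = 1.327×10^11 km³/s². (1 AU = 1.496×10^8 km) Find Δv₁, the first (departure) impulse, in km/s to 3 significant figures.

In km: r₁ = 1.99 × 1.496×10^8 = 2.97704×10^8 km; r₂ = 11.8 × 1.496×10^8 = 1.76528×10^9 km.
Semi-major axis of the transfer orbit: a_t = (2.97704×10^8 + 1.76528×10^9)/2 = 1.031492×10^9 km.
On the circular orbit at r = 2.97704×10^8 km, v_c = √(μ/r) = 21.113 km/s.
Transfer-orbit speed at the same r (vis-viva, a = a_t): v_t = √[μ(2/r − 1/a_t)] = 27.620 km/s.
Δv₁ = |v_t − v_c| = |27.620 − 21.113| = 6.507 km/s.

Δv₁ = 6.51 km/s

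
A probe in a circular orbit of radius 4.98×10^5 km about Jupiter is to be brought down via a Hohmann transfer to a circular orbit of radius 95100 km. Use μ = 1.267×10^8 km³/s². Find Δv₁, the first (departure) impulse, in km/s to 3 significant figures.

Δv₁ = 6.92 km/s

The Hohmann ellipse has a_t = (r₁ + r₂)/2 = 2.9655×10^5 km.
On the circular orbit at r = 4.980×10^5 km, v_c = √(μ/r) = 15.9505 km/s.
Transfer-orbit speed at the same r (vis-viva, a = a_t): v_t = √[μ(2/r − 1/a_t)] = 9.03264 km/s.
Δv₁ = |v_t − v_c| = |9.03264 − 15.9505| = 6.918 km/s.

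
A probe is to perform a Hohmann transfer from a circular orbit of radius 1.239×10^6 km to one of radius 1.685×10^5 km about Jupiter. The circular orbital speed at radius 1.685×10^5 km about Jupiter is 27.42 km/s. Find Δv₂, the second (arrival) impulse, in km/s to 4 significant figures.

From the circular-orbit relation v² = μ/r at r = 1.685×10^5 km: μ = v²r = (27.42)² × 1.685×10^5 = 1.26688×10^8 km³/s².
Transfer-ellipse semi-major axis a_t = (r₁ + r₂)/2 = (1.239×10^6 + 1.685×10^5)/2 = 7.0375×10^5 km.
On the circular orbit at r = 1.685×10^5 km, v_c = √(μ/r) = 27.420 km/s.
Transfer-orbit speed at the same r (vis-viva, a = a_t): v_t = √[μ(2/r − 1/a_t)] = 36.383 km/s.
Δv₂ = |v_t − v_c| = |36.383 − 27.420| = 8.963 km/s.

Δv₂ = 8.963 km/s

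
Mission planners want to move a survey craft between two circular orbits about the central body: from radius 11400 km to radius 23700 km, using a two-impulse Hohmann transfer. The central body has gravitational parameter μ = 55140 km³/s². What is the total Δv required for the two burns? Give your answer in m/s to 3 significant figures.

Transfer-ellipse semi-major axis a_t = (r₁ + r₂)/2 = (11400 + 23700)/2 = 17550 km.
At r₁ the circular-orbit speed is v₁ = √(μ/r₁) = 2.19928 km/s.
Transfer-orbit speed at r₁ (vis-viva equation): v_p = √[μ(2/r₁ − 1/a_t)] = 2.55574 km/s.
First burn Δv₁ = |v_p − v₁| = 0.35646 km/s.
Circular speed at r₂: v₂ = √(μ/r₂) = 1.52531 km/s.
Transfer-orbit speed at r₂: v_a = √[μ(2/r₂ − 1/a_t)] = 1.22934 km/s.
Second burn Δv₂ = |v₂ − v_a| = 0.29597 km/s.
Total Δv = Δv₁ + Δv₂ = 0.6524 km/s.

Δv = 652 m/s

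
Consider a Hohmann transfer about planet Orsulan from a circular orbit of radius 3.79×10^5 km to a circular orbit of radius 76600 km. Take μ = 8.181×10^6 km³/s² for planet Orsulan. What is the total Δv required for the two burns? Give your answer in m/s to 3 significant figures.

Δv = 4950 m/s

Semi-major axis of the transfer orbit: a_t = (3.790×10^5 + 76600)/2 = 2.278×10^5 km.
At r₁ the circular-orbit speed is v₁ = √(μ/r₁) = 4.6460 km/s.
On the transfer ellipse at r₁, v² = μ(2/r − 1/a) gives v_a = √[μ(2/r₁ − 1/a_t)] = 2.6941 km/s.
First burn Δv₁ = |v_a − v₁| = 1.95190 km/s.
At r₂, v₂ = √(μ/r₂) = 10.33448 km/s.
Transfer-orbit speed at r₂: v_p = √[μ(2/r₂ − 1/a_t)] = 13.33004 km/s.
Second burn Δv₂ = |v₂ − v_p| = 2.99556 km/s.
Δv = Δv₁ + Δv₂ = 1.95190 + 2.99556 = 4.947 km/s.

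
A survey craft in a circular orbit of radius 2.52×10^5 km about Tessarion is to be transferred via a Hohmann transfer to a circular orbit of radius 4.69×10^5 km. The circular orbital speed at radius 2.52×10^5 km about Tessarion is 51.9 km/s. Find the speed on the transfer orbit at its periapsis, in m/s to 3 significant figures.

From the circular-orbit relation v² = μ/r at r = 2.52×10^5 km: μ = v²r = (51.9)² × 2.52×10^5 = 6.78790×10^8 km³/s².
Transfer-ellipse semi-major axis a_t = (r₁ + r₂)/2 = (2.520×10^5 + 4.690×10^5)/2 = 3.605×10^5 km.
The periapsis of the transfer ellipse is at r = 2.520×10^5 km.
From the vis-viva equation, v = √[μ(2/r − 1/a_t)] = 59.20 km/s.

v = 59200 m/s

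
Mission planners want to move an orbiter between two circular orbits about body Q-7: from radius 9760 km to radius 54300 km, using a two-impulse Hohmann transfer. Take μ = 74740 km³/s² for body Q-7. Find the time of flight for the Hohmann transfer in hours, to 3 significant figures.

t = 18.3 hours

Transfer-ellipse semi-major axis a_t = (r₁ + r₂)/2 = (9760 + 54300)/2 = 32030 km.
Half the transfer-orbit period gives t = π√(a_t³/μ) = 65870 s.
Converting: 65870 s ÷ 3600 s/hour = 18.3 hours.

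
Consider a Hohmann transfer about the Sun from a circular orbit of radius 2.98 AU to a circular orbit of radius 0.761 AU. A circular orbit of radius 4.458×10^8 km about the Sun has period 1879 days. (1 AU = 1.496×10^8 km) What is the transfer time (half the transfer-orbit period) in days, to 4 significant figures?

t = 467.2 days

From Kepler's third law T² = 4π²r³/μ at r = 4.458×10^8 km, T = 1879 days = 1879 × 86400 s = 1.623456×10^8 s: μ = 4π²r³/T² = 1.32709×10^11 km³/s².
In km: r₁ = 2.98 × 1.496×10^8 = 4.45808×10^8 km; r₂ = 0.761 × 1.496×10^8 = 1.138456×10^8 km.
The Hohmann ellipse has a_t = (r₁ + r₂)/2 = 2.798268×10^8 km.
Half the transfer-orbit period gives t = π√(a_t³/μ) = 4.037×10^7 s.
Converting: 4.037×10^7 s ÷ 86400 s/day = 467.2 days.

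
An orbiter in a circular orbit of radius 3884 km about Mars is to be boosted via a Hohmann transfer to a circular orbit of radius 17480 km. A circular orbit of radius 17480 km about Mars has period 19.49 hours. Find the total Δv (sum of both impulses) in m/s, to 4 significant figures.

Δv = 1549 m/s

From Kepler's third law T² = 4π²r³/μ at r = 17480 km, T = 19.49 hours = 19.49 × 3600 s = 70164 s: μ = 4π²r³/T² = 42830.7 km³/s².
The Hohmann ellipse has a_t = (r₁ + r₂)/2 = 10682 km.
At r₁ the circular-orbit speed is v₁ = √(μ/r₁) = 3.3208 km/s.
On the transfer ellipse at r₁, vis-viva equation gives v_p = √[μ(2/r₁ − 1/a_t)] = 4.2480 km/s.
First burn Δv₁ = |v_p − v₁| = 0.9272 km/s.
At r₂, v₂ = √(μ/r₂) = 1.5653 km/s.
Transfer-orbit speed at r₂: v_a = √[μ(2/r₂ − 1/a_t)] = 0.94389 km/s.
Second burn Δv₂ = |v₂ − v_a| = 0.6214 km/s.
Total Δv = Δv₁ + Δv₂ = 1.549 km/s.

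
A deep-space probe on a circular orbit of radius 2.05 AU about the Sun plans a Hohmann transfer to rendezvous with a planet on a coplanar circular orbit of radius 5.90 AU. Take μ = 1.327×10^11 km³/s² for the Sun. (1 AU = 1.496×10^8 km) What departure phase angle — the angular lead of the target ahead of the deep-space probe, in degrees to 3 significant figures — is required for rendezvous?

In km: r₁ = 2.05 × 1.496×10^8 = 3.0668×10^8 km; r₂ = 5.90 × 1.496×10^8 = 8.8264×10^8 km.
The Hohmann ellipse has a_t = (r₁ + r₂)/2 = 5.9466×10^8 km.
The half-period of the transfer ellipse is t = π√(a_t³/μ) = 1.2506×10^8 s.
The target's mean motion on its circular orbit is ω₂ = √(μ/r₂³) = 1.3892×10^-8 rad/s.
Angle swept by the target during transfer: ω₂·t = 1.7373 rad = 99.54°.
The deep-space probe traverses 180° on the transfer ellipse, so the target must lead by 180° − 99.54° = 80.5°.

φ = 80.5°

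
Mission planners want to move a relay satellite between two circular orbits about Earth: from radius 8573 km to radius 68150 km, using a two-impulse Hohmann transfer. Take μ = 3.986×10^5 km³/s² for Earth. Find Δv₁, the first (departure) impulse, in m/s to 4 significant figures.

Semi-major axis of the transfer orbit: a_t = (8573 + 68150)/2 = 38361.5 km.
Circular speed at r = 8573 km: v_c = √(μ/r) = 6.8187 km/s.
Transfer-orbit speed at the same r (vis-viva, a = a_t): v_t = √[μ(2/r − 1/a_t)] = 9.0884 km/s.
Δv₁ = |v_t − v_c| = |9.0884 − 6.8187| = 2.270 km/s.

Δv₁ = 2270 m/s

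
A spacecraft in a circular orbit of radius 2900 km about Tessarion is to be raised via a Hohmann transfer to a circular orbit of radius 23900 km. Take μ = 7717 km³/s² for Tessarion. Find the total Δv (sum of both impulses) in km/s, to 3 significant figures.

Δv = 0.851 km/s

Semi-major axis of the transfer orbit: a_t = (2900 + 23900)/2 = 13400 km.
At r₁ the circular-orbit speed is v₁ = √(μ/r₁) = 1.6313 km/s.
On the transfer ellipse at r₁, v² = μ(2/r − 1/a) gives v_p = √[μ(2/r₁ − 1/a_t)] = 2.1786 km/s.
First burn Δv₁ = |v_p − v₁| = 0.5473 km/s.
At r₂, v₂ = √(μ/r₂) = 0.5682 km/s.
Transfer-orbit speed at r₂: v_a = √[μ(2/r₂ − 1/a_t)] = 0.2643 km/s.
Second burn Δv₂ = |v₂ − v_a| = 0.3039 km/s.
Total Δv = Δv₁ + Δv₂ = 0.8512 km/s.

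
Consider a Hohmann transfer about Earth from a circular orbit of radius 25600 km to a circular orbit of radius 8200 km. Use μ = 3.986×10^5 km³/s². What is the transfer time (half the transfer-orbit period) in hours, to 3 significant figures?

Transfer-ellipse semi-major axis a_t = (r₁ + r₂)/2 = (25600 + 8200)/2 = 16900 km.
Transfer time t = π√(a_t³/μ) = π√((16900)³ / 3.986×10^5) = 10930 s.
Converting: 10930 s ÷ 3600 s/hour = 3.04 hours.

t = 3.04 hours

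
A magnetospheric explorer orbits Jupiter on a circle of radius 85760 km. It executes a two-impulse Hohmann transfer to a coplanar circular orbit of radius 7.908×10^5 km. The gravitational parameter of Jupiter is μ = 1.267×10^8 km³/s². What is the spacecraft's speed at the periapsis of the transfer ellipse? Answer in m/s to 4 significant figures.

Semi-major axis of the transfer orbit: a_t = (85760 + 7.908×10^5)/2 = 4.3828×10^5 km.
The periapsis of the transfer ellipse is at r = 85760 km.
Vis-viva: v = √[μ(2/r − 1/a_t)] = √[1.267×10^8 × (2/85760 − 1/4.3828×10^5)] = 51.63 km/s.

v = 51630 m/s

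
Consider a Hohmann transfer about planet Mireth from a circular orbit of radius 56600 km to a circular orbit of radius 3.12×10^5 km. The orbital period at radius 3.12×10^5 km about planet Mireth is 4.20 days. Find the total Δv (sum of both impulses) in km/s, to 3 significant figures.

Δv = 6.23 km/s

From Kepler's third law T² = 4π²r³/μ at r = 3.12×10^5 km, T = 4.20 days = 4.20 × 86400 s = 3.6288×10^5 s: μ = 4π²r³/T² = 9.10537×10^6 km³/s².
Semi-major axis of the transfer orbit: a_t = (56600 + 3.120×10^5)/2 = 1.843×10^5 km.
At r₁ the circular-orbit speed is v₁ = √(μ/r₁) = 12.6835 km/s.
On the transfer ellipse at r₁, vis-viva gives v_p = √[μ(2/r₁ − 1/a_t)] = 16.5027 km/s.
First burn Δv₁ = |v_p − v₁| = 3.8192 km/s.
At r₂, v₂ = √(μ/r₂) = 5.4022 km/s.
Transfer-orbit speed at r₂: v_a = √[μ(2/r₂ − 1/a_t)] = 2.9938 km/s.
Second burn Δv₂ = |v₂ − v_a| = 2.4084 km/s.
Total Δv = Δv₁ + Δv₂ = 6.228 km/s.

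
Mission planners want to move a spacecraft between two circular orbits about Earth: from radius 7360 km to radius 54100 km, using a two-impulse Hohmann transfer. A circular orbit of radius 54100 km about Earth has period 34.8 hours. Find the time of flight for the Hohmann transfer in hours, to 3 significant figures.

t = 7.45 hours

From Kepler's third law T² = 4π²r³/μ at r = 54100 km, T = 34.8 hours = 34.8 × 3600 s = 1.2528×10^5 s: μ = 4π²r³/T² = 3.98280×10^5 km³/s².
The Hohmann ellipse has a_t = (r₁ + r₂)/2 = 30730 km.
Half the transfer-orbit period gives t = π√(a_t³/μ) = 26820 s.
Converting: 26820 s ÷ 3600 s/hour = 7.45 hours.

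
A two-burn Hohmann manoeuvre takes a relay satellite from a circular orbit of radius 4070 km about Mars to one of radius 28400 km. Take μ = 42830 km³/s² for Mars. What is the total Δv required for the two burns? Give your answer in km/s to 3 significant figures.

The Hohmann ellipse has a_t = (r₁ + r₂)/2 = 16235 km.
Circular speed at r₁: v₁ = √(μ/r₁) = √(42830/4070) = 3.244 km/s.
On the transfer ellipse at r₁, v² = μ(2/r − 1/a) gives v_p = √[μ(2/r₁ − 1/a_t)] = 4.291 km/s.
First burn Δv₁ = |v_p − v₁| = 1.047 km/s.
At r₂, v₂ = √(μ/r₂) = 1.22805 km/s.
Transfer-orbit speed at r₂: v_a = √[μ(2/r₂ − 1/a_t)] = 0.614874 km/s.
Second burn Δv₂ = |v₂ − v_a| = 0.6132 km/s.
Total Δv = Δv₁ + Δv₂ = 1.660 km/s.

Δv = 1.66 km/s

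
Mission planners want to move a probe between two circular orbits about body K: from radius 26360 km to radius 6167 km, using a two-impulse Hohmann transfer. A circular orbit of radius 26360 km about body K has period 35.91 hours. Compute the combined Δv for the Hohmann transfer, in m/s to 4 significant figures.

Δv = 1216 m/s

From Kepler's third law T² = 4π²r³/μ at r = 26360 km, T = 35.91 hours = 35.91 × 3600 s = 1.29276×10^5 s: μ = 4π²r³/T² = 43267.3 km³/s².
Transfer-ellipse semi-major axis a_t = (r₁ + r₂)/2 = (26360 + 6167)/2 = 16263.5 km.
Circular speed at r₁: v₁ = √(μ/r₁) = √(43267.3/26360) = 1.28117 km/s.
On the transfer ellipse at r₁, v² = μ(2/r − 1/a) gives v_a = √[μ(2/r₁ − 1/a_t)] = 0.788928 km/s.
First burn Δv₁ = |v_a − v₁| = 0.4922 km/s.
Circular speed at r₂: v₂ = √(μ/r₂) = 2.6488 km/s.
Transfer-orbit speed at r₂: v_p = √[μ(2/r₂ − 1/a_t)] = 3.3722 km/s.
Second burn Δv₂ = |v₂ − v_p| = 0.7234 km/s.
Total Δv = Δv₁ + Δv₂ = 1.216 km/s.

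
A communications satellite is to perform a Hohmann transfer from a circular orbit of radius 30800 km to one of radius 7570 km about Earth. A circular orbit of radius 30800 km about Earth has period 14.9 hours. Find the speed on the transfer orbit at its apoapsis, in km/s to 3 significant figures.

v = 2.27 km/s

From Kepler's third law T² = 4π²r³/μ at r = 30800 km, T = 14.9 hours = 14.9 × 3600 s = 53640 s: μ = 4π²r³/T² = 4.00898×10^5 km³/s².
Transfer-ellipse semi-major axis a_t = (r₁ + r₂)/2 = (30800 + 7570)/2 = 19185 km.
At apoapsis, r = 30800 km.
Vis-viva: v = √[μ(2/r − 1/a_t)] = √[4.00898×10^5 × (2/30800 − 1/19185)] = 2.266 km/s.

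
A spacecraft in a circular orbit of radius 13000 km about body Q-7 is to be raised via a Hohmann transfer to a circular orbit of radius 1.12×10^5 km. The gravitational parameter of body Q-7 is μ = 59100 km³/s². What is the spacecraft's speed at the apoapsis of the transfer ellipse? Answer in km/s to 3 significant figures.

v = 0.331 km/s

The Hohmann ellipse has a_t = (r₁ + r₂)/2 = 62500 km.
At apoapsis, r = 1.120×10^5 km.
Vis-viva: v = √[μ(2/r − 1/a_t)] = √[59100 × (2/1.120×10^5 − 1/62500)] = 0.3313 km/s.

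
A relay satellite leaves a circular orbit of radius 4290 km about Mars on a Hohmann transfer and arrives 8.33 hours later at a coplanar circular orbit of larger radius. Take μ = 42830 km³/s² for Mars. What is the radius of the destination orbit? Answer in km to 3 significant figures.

Transfer time t = 8.33 hours = 29988 s, and t = π√(a_t³/μ).
So a_t = (μ t²/π²)^(1/3) = (42830 × (29988)² / π²)^(1/3) = 15744 km.
Since a_t = (r₁ + r₂)/2, r₂ = 2a_t − r₁ = 2×15744 − 4290 = 27198 km.

r₂ = 27200 km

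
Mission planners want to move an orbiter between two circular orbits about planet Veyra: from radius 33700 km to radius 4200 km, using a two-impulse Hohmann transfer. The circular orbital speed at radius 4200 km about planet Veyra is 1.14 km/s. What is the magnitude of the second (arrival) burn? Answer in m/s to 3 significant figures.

From the circular-orbit relation v² = μ/r at r = 4200 km: μ = v²r = (1.14)² × 4200 = 5458.32 km³/s².
The Hohmann ellipse has a_t = (r₁ + r₂)/2 = 18950 km.
On the circular orbit at r = 4200 km, v_c = √(μ/r) = 1.1400 km/s.
Transfer-orbit speed at the same r (vis-viva, a = a_t): v_t = √[μ(2/r − 1/a_t)] = 1.5203 km/s.
Δv₂ = |v_t − v_c| = |1.5203 − 1.1400| = 0.3803 km/s.

Δv₂ = 380 m/s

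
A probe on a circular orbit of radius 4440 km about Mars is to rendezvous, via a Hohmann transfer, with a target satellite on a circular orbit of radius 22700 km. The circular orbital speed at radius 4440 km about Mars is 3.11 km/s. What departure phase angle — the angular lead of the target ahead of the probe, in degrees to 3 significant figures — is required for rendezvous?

From the circular-orbit relation v² = μ/r at r = 4440 km: μ = v²r = (3.11)² × 4440 = 42944.1 km³/s².
The Hohmann ellipse has a_t = (r₁ + r₂)/2 = 13570 km.
The half-period of the transfer ellipse is t = π√(a_t³/μ) = 23964.5 s.
Target angular speed ω₂ = √(μ/r₂³) = 6.05917×10^-5 rad/s.
Angle swept by the target during transfer: ω₂·t = 1.45205 rad = 83.20°.
The probe traverses 180° on the transfer ellipse, so the target must lead by 180° − 83.20° = 96.8°.

φ = 96.8°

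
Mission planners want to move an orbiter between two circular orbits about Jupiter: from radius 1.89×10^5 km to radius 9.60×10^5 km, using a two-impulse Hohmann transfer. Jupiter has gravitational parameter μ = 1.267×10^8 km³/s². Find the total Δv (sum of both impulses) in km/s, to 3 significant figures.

Semi-major axis of the transfer orbit: a_t = (1.890×10^5 + 9.600×10^5)/2 = 5.745×10^5 km.
At r₁ the circular-orbit speed is v₁ = √(μ/r₁) = 25.8915 km/s.
Transfer-orbit speed at r₁ (vis-viva equation): v_p = √[μ(2/r₁ − 1/a_t)] = 33.4694 km/s.
First burn Δv₁ = |v_p − v₁| = 7.578 km/s.
At r₂, v₂ = √(μ/r₂) = 11.488 km/s.
Transfer-orbit speed at r₂: v_a = √[μ(2/r₂ − 1/a_t)] = 6.5893 km/s.
Second burn Δv₂ = |v₂ − v_a| = 4.899 km/s.
Δv = Δv₁ + Δv₂ = 7.578 + 4.899 = 12.48 km/s.

Δv = 12.5 km/s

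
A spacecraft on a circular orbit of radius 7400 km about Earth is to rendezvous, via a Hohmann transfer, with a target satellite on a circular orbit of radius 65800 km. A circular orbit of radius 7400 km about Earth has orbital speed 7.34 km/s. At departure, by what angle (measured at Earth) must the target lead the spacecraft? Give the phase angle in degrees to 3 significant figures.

φ = 105°

From the circular-orbit relation v² = μ/r at r = 7400 km: μ = v²r = (7.34)² × 7400 = 3.98679×10^5 km³/s².
Transfer-ellipse semi-major axis a_t = (r₁ + r₂)/2 = (7400 + 65800)/2 = 36600 km.
The half-period of the transfer ellipse is t = π√(a_t³/μ) = 34839 s.
The target's mean motion on its circular orbit is ω₂ = √(μ/r₂³) = 3.7409×10^-5 rad/s.
Angle swept by the target during transfer: ω₂·t = 1.3033 rad = 74.67°.
Arrival is 180° from departure on the ellipse, so φ = 180° − 74.67° = 105°.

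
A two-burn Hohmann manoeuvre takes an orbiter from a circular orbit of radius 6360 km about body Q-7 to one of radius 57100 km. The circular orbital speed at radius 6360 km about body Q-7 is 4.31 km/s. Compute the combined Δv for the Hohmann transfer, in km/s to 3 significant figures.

From the circular-orbit relation v² = μ/r at r = 6360 km: μ = v²r = (4.31)² × 6360 = 1.18144×10^5 km³/s².
Semi-major axis of the transfer orbit: a_t = (6360 + 57100)/2 = 31730 km.
At r₁ the circular-orbit speed is v₁ = √(μ/r₁) = 4.310 km/s.
On the transfer ellipse at r₁, vis-viva equation gives v_p = √[μ(2/r₁ − 1/a_t)] = 5.782 km/s.
First burn Δv₁ = |v_p − v₁| = 1.472 km/s.
At r₂, v₂ = √(μ/r₂) = 1.4384 km/s.
Transfer-orbit speed at r₂: v_a = √[μ(2/r₂ − 1/a_t)] = 0.64399 km/s.
Second burn Δv₂ = |v₂ − v_a| = 0.7944 km/s.
Δv = Δv₁ + Δv₂ = 1.472 + 0.7944 = 2.266 km/s.

Δv = 2.27 km/s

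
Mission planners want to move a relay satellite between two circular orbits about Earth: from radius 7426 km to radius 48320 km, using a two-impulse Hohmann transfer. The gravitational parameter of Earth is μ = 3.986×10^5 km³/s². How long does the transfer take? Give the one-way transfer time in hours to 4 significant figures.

Semi-major axis of the transfer orbit: a_t = (7426 + 48320)/2 = 27873 km.
Half the transfer-orbit period gives t = π√(a_t³/μ) = 23156 s.
Converting: 23156 s ÷ 3600 s/hour = 6.432 hours.

t = 6.432 hours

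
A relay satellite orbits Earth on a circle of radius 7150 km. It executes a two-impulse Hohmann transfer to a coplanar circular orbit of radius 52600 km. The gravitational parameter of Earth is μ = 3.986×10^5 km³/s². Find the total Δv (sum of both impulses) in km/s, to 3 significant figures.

Semi-major axis of the transfer orbit: a_t = (7150 + 52600)/2 = 29875 km.
Circular speed at r₁: v₁ = √(μ/r₁) = √(3.986×10^5/7150) = 7.466 km/s.
Transfer-orbit speed at r₁ (vis-viva equation): v_p = √[μ(2/r₁ − 1/a_t)] = 9.907 km/s.
First burn Δv₁ = |v_p − v₁| = 2.441 km/s.
At r₂, v₂ = √(μ/r₂) = 2.753 km/s.
Transfer-orbit speed at r₂: v_a = √[μ(2/r₂ − 1/a_t)] = 1.347 km/s.
Second burn Δv₂ = |v₂ − v_a| = 1.406 km/s.
Δv = Δv₁ + Δv₂ = 2.441 + 1.406 = 3.847 km/s.

Δv = 3.85 km/s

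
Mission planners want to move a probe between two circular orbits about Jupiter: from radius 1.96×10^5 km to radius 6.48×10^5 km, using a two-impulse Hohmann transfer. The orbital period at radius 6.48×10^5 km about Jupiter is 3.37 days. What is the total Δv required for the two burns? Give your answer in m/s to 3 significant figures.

Δv = 10500 m/s

From Kepler's third law T² = 4π²r³/μ at r = 6.48×10^5 km, T = 3.37 days = 3.37 × 86400 s = 2.91168×10^5 s: μ = 4π²r³/T² = 1.26706×10^8 km³/s².
The Hohmann ellipse has a_t = (r₁ + r₂)/2 = 4.220×10^5 km.
Circular speed at r₁: v₁ = √(μ/r₁) = √(1.26706×10^8/1.960×10^5) = 25.42557 km/s.
On the transfer ellipse at r₁, v² = μ(2/r − 1/a) gives v_p = √[μ(2/r₁ − 1/a_t)] = 31.50663 km/s.
First burn Δv₁ = |v_p − v₁| = 6.0811 km/s.
At r₂, v₂ = √(μ/r₂) = 13.9834 km/s.
Transfer-orbit speed at r₂: v_a = √[μ(2/r₂ − 1/a_t)] = 9.52978 km/s.
Second burn Δv₂ = |v₂ − v_a| = 4.4536 km/s.
Δv = Δv₁ + Δv₂ = 6.0811 + 4.4536 = 10.53 km/s.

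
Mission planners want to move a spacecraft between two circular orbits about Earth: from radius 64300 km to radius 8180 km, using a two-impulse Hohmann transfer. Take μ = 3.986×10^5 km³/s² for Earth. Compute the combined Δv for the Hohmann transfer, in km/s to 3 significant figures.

Δv = 3.62 km/s

Semi-major axis of the transfer orbit: a_t = (64300 + 8180)/2 = 36240 km.
Circular speed at r₁: v₁ = √(μ/r₁) = √(3.986×10^5/64300) = 2.490 km/s.
On the transfer ellipse at r₁, v² = μ(2/r − 1/a) gives v_a = √[μ(2/r₁ − 1/a_t)] = 1.183 km/s.
First burn Δv₁ = |v_a − v₁| = 1.307 km/s.
At r₂, v₂ = √(μ/r₂) = 6.9806 km/s.
Transfer-orbit speed at r₂: v_p = √[μ(2/r₂ − 1/a_t)] = 9.2983 km/s.
Second burn Δv₂ = |v₂ − v_p| = 2.318 km/s.
Δv = Δv₁ + Δv₂ = 1.307 + 2.318 = 3.625 km/s.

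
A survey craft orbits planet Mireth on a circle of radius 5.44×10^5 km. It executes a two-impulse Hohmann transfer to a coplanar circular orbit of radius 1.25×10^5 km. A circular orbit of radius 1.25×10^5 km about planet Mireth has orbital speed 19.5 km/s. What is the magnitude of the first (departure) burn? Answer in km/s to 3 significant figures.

From the circular-orbit relation v² = μ/r at r = 1.25×10^5 km: μ = v²r = (19.5)² × 1.25×10^5 = 4.75312×10^7 km³/s².
The Hohmann ellipse has a_t = (r₁ + r₂)/2 = 3.345×10^5 km.
Circular speed at r = 5.440×10^5 km: v_c = √(μ/r) = 9.347 km/s.
Vis-viva on the transfer ellipse at r = 5.440×10^5 km gives v_t = √[μ(2/r − 1/a_t)] = 5.714 km/s.
Δv₁ = |v_t − v_c| = |5.714 − 9.347| = 3.633 km/s.

Δv₁ = 3.63 km/s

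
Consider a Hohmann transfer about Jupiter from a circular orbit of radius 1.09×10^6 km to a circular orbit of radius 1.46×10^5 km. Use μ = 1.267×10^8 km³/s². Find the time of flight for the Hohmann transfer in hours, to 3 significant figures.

The Hohmann ellipse has a_t = (r₁ + r₂)/2 = 6.180×10^5 km.
By Kepler's third law the transfer-orbit period is T = 2π√(a_t³/μ), so t = T/2 = 1.356×10^5 s.
Converting: 1.356×10^5 s ÷ 3600 s/hour = 37.7 hours.

t = 37.7 hours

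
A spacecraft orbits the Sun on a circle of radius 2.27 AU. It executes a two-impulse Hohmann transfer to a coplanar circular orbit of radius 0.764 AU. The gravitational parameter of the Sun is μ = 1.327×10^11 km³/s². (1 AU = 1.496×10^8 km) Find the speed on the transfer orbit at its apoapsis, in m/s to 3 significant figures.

v = 14000 m/s

In km: r₁ = 2.27 × 1.496×10^8 = 3.39592×10^8 km; r₂ = 0.764 × 1.496×10^8 = 1.142944×10^8 km.
The Hohmann ellipse has a_t = (r₁ + r₂)/2 = 2.269432×10^8 km.
The apoapsis of the transfer ellipse is at r = 3.39592×10^8 km.
From the vis-viva equation, v = √[μ(2/r − 1/a_t)] = 14.03 km/s.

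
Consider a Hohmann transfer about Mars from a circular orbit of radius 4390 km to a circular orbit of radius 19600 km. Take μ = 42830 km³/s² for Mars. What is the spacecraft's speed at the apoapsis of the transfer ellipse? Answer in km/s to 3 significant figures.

v = 0.894 km/s

Semi-major axis of the transfer orbit: a_t = (4390 + 19600)/2 = 11995 km.
The apoapsis of the transfer ellipse is at r = 19600 km.
Applying v² = μ(2/r − 1/a_t): v = 0.8943 km/s.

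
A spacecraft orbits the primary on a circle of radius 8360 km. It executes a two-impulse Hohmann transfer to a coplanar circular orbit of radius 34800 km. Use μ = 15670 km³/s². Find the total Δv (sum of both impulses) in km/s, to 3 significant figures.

Δv = 0.623 km/s

The Hohmann ellipse has a_t = (r₁ + r₂)/2 = 21580 km.
Circular speed at r₁: v₁ = √(μ/r₁) = √(15670/8360) = 1.3691 km/s.
On the transfer ellipse at r₁, vis-viva gives v_p = √[μ(2/r₁ − 1/a_t)] = 1.7386 km/s.
First burn Δv₁ = |v_p − v₁| = 0.3695 km/s.
At r₂, v₂ = √(μ/r₂) = 0.67103 km/s.
Transfer-orbit speed at r₂: v_a = √[μ(2/r₂ − 1/a_t)] = 0.41766 km/s.
Second burn Δv₂ = |v₂ − v_a| = 0.2534 km/s.
Total Δv = Δv₁ + Δv₂ = 0.6229 km/s.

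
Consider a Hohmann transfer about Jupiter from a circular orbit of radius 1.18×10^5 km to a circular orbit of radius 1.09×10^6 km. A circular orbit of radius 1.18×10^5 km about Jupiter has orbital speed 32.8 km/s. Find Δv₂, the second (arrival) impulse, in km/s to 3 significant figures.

From the circular-orbit relation v² = μ/r at r = 1.18×10^5 km: μ = v²r = (32.8)² × 1.18×10^5 = 1.26949×10^8 km³/s².
The Hohmann ellipse has a_t = (r₁ + r₂)/2 = 6.040×10^5 km.
Circular speed at r = 1.090×10^6 km: v_c = √(μ/r) = 10.792 km/s.
Vis-viva on the transfer ellipse at r = 1.090×10^6 km gives v_t = √[μ(2/r − 1/a_t)] = 4.7701 km/s.
Δv₂ = |v_t − v_c| = |4.7701 − 10.792| = 6.022 km/s.

Δv₂ = 6.02 km/s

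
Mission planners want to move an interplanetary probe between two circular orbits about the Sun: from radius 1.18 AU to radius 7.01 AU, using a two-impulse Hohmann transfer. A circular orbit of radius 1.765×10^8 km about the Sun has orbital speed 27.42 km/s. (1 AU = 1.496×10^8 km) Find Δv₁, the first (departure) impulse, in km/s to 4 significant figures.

Δv₁ = 8.455 km/s

From the circular-orbit relation v² = μ/r at r = 1.765×10^8 km: μ = v²r = (27.42)² × 1.765×10^8 = 1.32703×10^11 km³/s².
In km: r₁ = 1.18 × 1.496×10^8 = 1.76528×10^8 km; r₂ = 7.01 × 1.496×10^8 = 1.048696×10^9 km.
Semi-major axis of the transfer orbit: a_t = (1.76528×10^8 + 1.048696×10^9)/2 = 6.12612×10^8 km.
On the circular orbit at r = 1.76528×10^8 km, v_c = √(μ/r) = 27.418 km/s.
Vis-viva on the transfer ellipse at r = 1.76528×10^8 km gives v_t = √[μ(2/r − 1/a_t)] = 35.873 km/s.
Δv₁ = |v_t − v_c| = |35.873 − 27.418| = 8.455 km/s.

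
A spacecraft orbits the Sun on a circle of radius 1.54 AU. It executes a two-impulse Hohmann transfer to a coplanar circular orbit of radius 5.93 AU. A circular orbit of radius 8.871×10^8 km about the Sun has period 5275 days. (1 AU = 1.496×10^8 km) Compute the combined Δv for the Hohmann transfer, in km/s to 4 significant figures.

Δv = 10.62 km/s

From Kepler's third law T² = 4π²r³/μ at r = 8.871×10^8 km, T = 5275 days = 5275 × 86400 s = 4.5576×10^8 s: μ = 4π²r³/T² = 1.32680×10^11 km³/s².
In km: r₁ = 1.54 × 1.496×10^8 = 2.30384×10^8 km; r₂ = 5.93 × 1.496×10^8 = 8.87128×10^8 km.
Semi-major axis of the transfer orbit: a_t = (2.30384×10^8 + 8.87128×10^8)/2 = 5.58756×10^8 km.
At r₁ the circular-orbit speed is v₁ = √(μ/r₁) = 24.00 km/s.
Transfer-orbit speed at r₁ (vis-viva): v_p = √[μ(2/r₁ − 1/a_t)] = 30.24 km/s.
First burn Δv₁ = |v_p − v₁| = 6.240 km/s.
At r₂, v₂ = √(μ/r₂) = 12.23 km/s.
Transfer-orbit speed at r₂: v_a = √[μ(2/r₂ − 1/a_t)] = 7.853 km/s.
Second burn Δv₂ = |v₂ − v_a| = 4.377 km/s.
Total Δv = Δv₁ + Δv₂ = 10.62 km/s.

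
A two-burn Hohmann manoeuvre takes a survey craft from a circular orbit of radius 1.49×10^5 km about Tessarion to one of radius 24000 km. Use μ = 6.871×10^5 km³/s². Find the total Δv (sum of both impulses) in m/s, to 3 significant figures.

Semi-major axis of the transfer orbit: a_t = (1.490×10^5 + 24000)/2 = 86500 km.
Circular speed at r₁: v₁ = √(μ/r₁) = √(6.871×10^5/1.490×10^5) = 2.147 km/s.
On the transfer ellipse at r₁, vis-viva gives v_a = √[μ(2/r₁ − 1/a_t)] = 1.131 km/s.
First burn Δv₁ = |v_a − v₁| = 1.016 km/s.
Circular speed at r₂: v₂ = √(μ/r₂) = 5.3506 km/s.
Transfer-orbit speed at r₂: v_p = √[μ(2/r₂ − 1/a_t)] = 7.0225 km/s.
Second burn Δv₂ = |v₂ − v_p| = 1.672 km/s.
Total Δv = Δv₁ + Δv₂ = 2.688 km/s.

Δv = 2690 m/s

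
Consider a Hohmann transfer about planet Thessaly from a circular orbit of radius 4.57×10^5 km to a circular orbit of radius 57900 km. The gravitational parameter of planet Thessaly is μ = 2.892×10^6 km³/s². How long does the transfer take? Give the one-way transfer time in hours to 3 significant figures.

Transfer-ellipse semi-major axis a_t = (r₁ + r₂)/2 = (4.570×10^5 + 57900)/2 = 2.5745×10^5 km.
Half the transfer-orbit period gives t = π√(a_t³/μ) = 2.413×10^5 s.
Converting: 2.413×10^5 s ÷ 3600 s/hour = 67.0 hours.

t = 67.0 hours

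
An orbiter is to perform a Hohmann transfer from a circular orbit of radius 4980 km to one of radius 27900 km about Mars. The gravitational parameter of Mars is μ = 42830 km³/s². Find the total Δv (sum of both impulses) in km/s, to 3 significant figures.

Δv = 1.44 km/s

Transfer-ellipse semi-major axis a_t = (r₁ + r₂)/2 = (4980 + 27900)/2 = 16440 km.
Circular speed at r₁: v₁ = √(μ/r₁) = √(42830/4980) = 2.9326 km/s.
Transfer-orbit speed at r₁ (v² = μ(2/r − 1/a)): v_p = √[μ(2/r₁ − 1/a_t)] = 3.8204 km/s.
First burn Δv₁ = |v_p − v₁| = 0.8878 km/s.
At r₂, v₂ = √(μ/r₂) = 1.239 km/s.
Transfer-orbit speed at r₂: v_a = √[μ(2/r₂ − 1/a_t)] = 0.6819 km/s.
Second burn Δv₂ = |v₂ − v_a| = 0.5571 km/s.
Δv = Δv₁ + Δv₂ = 0.8878 + 0.5571 = 1.445 km/s.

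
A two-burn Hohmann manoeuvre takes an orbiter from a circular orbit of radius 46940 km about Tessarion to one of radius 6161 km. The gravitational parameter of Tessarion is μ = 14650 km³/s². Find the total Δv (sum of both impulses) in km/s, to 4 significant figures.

Δv = 0.7979 km/s

Transfer-ellipse semi-major axis a_t = (r₁ + r₂)/2 = (46940 + 6161)/2 = 26550.5 km.
At r₁ the circular-orbit speed is v₁ = √(μ/r₁) = 0.55866 km/s.
Transfer-orbit speed at r₁ (vis-viva): v_a = √[μ(2/r₁ − 1/a_t)] = 0.26911 km/s.
First burn Δv₁ = |v_a − v₁| = 0.28955 km/s.
Circular speed at r₂: v₂ = √(μ/r₂) = 1.54203 km/s.
Transfer-orbit speed at r₂: v_p = √[μ(2/r₂ − 1/a_t)] = 2.05035 km/s.
Second burn Δv₂ = |v₂ − v_p| = 0.50832 km/s.
Δv = Δv₁ + Δv₂ = 0.28955 + 0.50832 = 0.7979 km/s.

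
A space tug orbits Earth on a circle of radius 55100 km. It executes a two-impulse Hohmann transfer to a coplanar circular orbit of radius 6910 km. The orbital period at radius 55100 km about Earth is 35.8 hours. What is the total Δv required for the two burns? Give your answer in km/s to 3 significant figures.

Δv = 3.94 km/s

From Kepler's third law T² = 4π²r³/μ at r = 55100 km, T = 35.8 hours = 35.8 × 3600 s = 1.2888×10^5 s: μ = 4π²r³/T² = 3.97597×10^5 km³/s².
Transfer-ellipse semi-major axis a_t = (r₁ + r₂)/2 = (55100 + 6910)/2 = 31005 km.
At r₁ the circular-orbit speed is v₁ = √(μ/r₁) = 2.686 km/s.
Transfer-orbit speed at r₁ (vis-viva): v_a = √[μ(2/r₁ − 1/a_t)] = 1.268 km/s.
First burn Δv₁ = |v_a − v₁| = 1.418 km/s.
Circular speed at r₂: v₂ = √(μ/r₂) = 7.58547 km/s.
Transfer-orbit speed at r₂: v_p = √[μ(2/r₂ − 1/a_t)] = 10.1121 km/s.
Second burn Δv₂ = |v₂ − v_p| = 2.527 km/s.
Δv = Δv₁ + Δv₂ = 1.418 + 2.527 = 3.945 km/s.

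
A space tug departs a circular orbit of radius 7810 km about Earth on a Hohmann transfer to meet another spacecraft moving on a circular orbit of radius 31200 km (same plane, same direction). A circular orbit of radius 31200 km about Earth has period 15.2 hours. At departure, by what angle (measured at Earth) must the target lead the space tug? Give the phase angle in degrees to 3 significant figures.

φ = 91.0°

From Kepler's third law T² = 4π²r³/μ at r = 31200 km, T = 15.2 hours = 15.2 × 3600 s = 54720 s: μ = 4π²r³/T² = 4.00434×10^5 km³/s².
The Hohmann ellipse has a_t = (r₁ + r₂)/2 = 19505 km.
The half-period of the transfer ellipse is t = π√(a_t³/μ) = 13523.9 s.
The target's mean motion on its circular orbit is ω₂ = √(μ/r₂³) = 1.14824×10^-4 rad/s.
Angle swept by the target during transfer: ω₂·t = 1.5529 rad = 88.97°.
Arrival is 180° from departure on the ellipse, so φ = 180° − 88.97° = 91.0°.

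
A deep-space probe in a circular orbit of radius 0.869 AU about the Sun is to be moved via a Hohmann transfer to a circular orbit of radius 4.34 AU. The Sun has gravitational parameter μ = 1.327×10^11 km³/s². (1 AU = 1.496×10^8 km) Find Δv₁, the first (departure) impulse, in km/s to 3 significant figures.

In km: r₁ = 0.869 × 1.496×10^8 = 1.300024×10^8 km; r₂ = 4.34 × 1.496×10^8 = 6.49264×10^8 km.
Transfer-ellipse semi-major axis a_t = (r₁ + r₂)/2 = (1.300024×10^8 + 6.49264×10^8)/2 = 3.896332×10^8 km.
Circular speed at r = 1.300024×10^8 km: v_c = √(μ/r) = 31.949 km/s.
Vis-viva on the transfer ellipse at r = 1.300024×10^8 km gives v_t = √[μ(2/r − 1/a_t)] = 41.242 km/s.
Δv₁ = |v_t − v_c| = |41.242 − 31.949| = 9.293 km/s.

Δv₁ = 9.29 km/s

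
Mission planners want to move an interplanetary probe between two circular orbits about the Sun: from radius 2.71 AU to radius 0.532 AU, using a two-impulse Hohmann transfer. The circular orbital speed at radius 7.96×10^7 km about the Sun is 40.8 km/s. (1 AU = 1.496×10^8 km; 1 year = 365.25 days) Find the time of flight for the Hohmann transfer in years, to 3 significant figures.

From the circular-orbit relation v² = μ/r at r = 7.96×10^7 km: μ = v²r = (40.8)² × 7.96×10^7 = 1.32505×10^11 km³/s².
In km: r₁ = 2.71 × 1.496×10^8 = 4.05416×10^8 km; r₂ = 0.532 × 1.496×10^8 = 7.95872×10^7 km.
Semi-major axis of the transfer orbit: a_t = (4.05416×10^8 + 7.95872×10^7)/2 = 2.425016×10^8 km.
Half the transfer-orbit period gives t = π√(a_t³/μ) = 3.259×10^7 s.
Converting: 3.259×10^7 s ÷ 3.15576×10^7 s/year (365.25 × 86400) = 1.03 years.

t = 1.03 years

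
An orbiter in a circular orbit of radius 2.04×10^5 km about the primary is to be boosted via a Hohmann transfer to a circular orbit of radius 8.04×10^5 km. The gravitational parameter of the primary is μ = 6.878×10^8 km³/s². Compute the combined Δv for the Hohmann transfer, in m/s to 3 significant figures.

The Hohmann ellipse has a_t = (r₁ + r₂)/2 = 5.040×10^5 km.
Circular speed at r₁: v₁ = √(μ/r₁) = √(6.878×10^8/2.040×10^5) = 58.07 km/s.
On the transfer ellipse at r₁, v² = μ(2/r − 1/a) gives v_p = √[μ(2/r₁ − 1/a_t)] = 73.34 km/s.
First burn Δv₁ = |v_p − v₁| = 15.27 km/s.
At r₂, v₂ = √(μ/r₂) = 29.25 km/s.
Transfer-orbit speed at r₂: v_a = √[μ(2/r₂ − 1/a_t)] = 18.61 km/s.
Second burn Δv₂ = |v₂ − v_a| = 10.64 km/s.
Δv = Δv₁ + Δv₂ = 15.27 + 10.64 = 25.91 km/s.

Δv = 25900 m/s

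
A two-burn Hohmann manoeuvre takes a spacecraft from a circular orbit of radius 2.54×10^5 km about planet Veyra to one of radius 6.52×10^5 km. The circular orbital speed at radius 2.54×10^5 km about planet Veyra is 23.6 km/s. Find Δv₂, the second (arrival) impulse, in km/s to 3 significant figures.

From the circular-orbit relation v² = μ/r at r = 2.54×10^5 km: μ = v²r = (23.6)² × 2.54×10^5 = 1.41468×10^8 km³/s².
Semi-major axis of the transfer orbit: a_t = (2.540×10^5 + 6.520×10^5)/2 = 4.530×10^5 km.
Circular speed at r = 6.520×10^5 km: v_c = √(μ/r) = 14.73 km/s.
Vis-viva on the transfer ellipse at r = 6.520×10^5 km gives v_t = √[μ(2/r − 1/a_t)] = 11.03 km/s.
Δv₂ = |v_t − v_c| = |11.03 − 14.73| = 3.700 km/s.

Δv₂ = 3.70 km/s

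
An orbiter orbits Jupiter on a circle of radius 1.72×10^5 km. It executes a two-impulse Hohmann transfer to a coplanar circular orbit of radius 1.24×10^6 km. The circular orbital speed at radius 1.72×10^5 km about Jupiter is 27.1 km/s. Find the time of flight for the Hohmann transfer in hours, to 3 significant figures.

t = 46.1 hours

From the circular-orbit relation v² = μ/r at r = 1.72×10^5 km: μ = v²r = (27.1)² × 1.72×10^5 = 1.26319×10^8 km³/s².
Semi-major axis of the transfer orbit: a_t = (1.720×10^5 + 1.240×10^6)/2 = 7.060×10^5 km.
By Kepler's third law the transfer-orbit period is T = 2π√(a_t³/μ), so t = T/2 = 1.658×10^5 s.
Converting: 1.658×10^5 s ÷ 3600 s/hour = 46.1 hours.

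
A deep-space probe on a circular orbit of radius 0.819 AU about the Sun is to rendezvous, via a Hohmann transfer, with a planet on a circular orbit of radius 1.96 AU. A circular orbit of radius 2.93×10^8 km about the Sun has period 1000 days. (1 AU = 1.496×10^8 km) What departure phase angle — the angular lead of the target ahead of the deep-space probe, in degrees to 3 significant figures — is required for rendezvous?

φ = 72.6°

From Kepler's third law T² = 4π²r³/μ at r = 2.93×10^8 km, T = 1000 days = 1000 × 86400 s = 8.640×10^7 s: μ = 4π²r³/T² = 1.33026×10^11 km³/s².
In km: r₁ = 0.819 × 1.496×10^8 = 1.225224×10^8 km; r₂ = 1.96 × 1.496×10^8 = 2.93216×10^8 km.
The Hohmann ellipse has a_t = (r₁ + r₂)/2 = 2.078692×10^8 km.
Transfer time t = π√(a_t³/μ) = 2.581×10^7 s.
The target's mean motion on its circular orbit is ω₂ = √(μ/r₂³) = 7.264×10^-8 rad/s.
Angle swept by the target during transfer: ω₂·t = 1.875 rad = 107.4°.
The deep-space probe traverses 180° on the transfer ellipse, so the target must lead by 180° − 107.4° = 72.6°.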